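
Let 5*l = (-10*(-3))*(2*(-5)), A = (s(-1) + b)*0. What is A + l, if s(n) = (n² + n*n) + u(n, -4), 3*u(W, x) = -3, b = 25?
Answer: -60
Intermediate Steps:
u(W, x) = -1 (u(W, x) = (⅓)*(-3) = -1)
s(n) = -1 + 2*n² (s(n) = (n² + n*n) - 1 = (n² + n²) - 1 = 2*n² - 1 = -1 + 2*n²)
A = 0 (A = ((-1 + 2*(-1)²) + 25)*0 = ((-1 + 2*1) + 25)*0 = ((-1 + 2) + 25)*0 = (1 + 25)*0 = 26*0 = 0)
l = -60 (l = ((-10*(-3))*(2*(-5)))/5 = (30*(-10))/5 = (⅕)*(-300) = -60)
A + l = 0 - 60 = -60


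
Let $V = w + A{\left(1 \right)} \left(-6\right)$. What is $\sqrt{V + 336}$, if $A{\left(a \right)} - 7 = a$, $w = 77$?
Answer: $\sqrt{365} \approx 19.105$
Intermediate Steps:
$A{\left(a \right)} = 7 + a$
$V = 29$ ($V = 77 + \left(7 + 1\right) \left(-6\right) = 77 + 8 \left(-6\right) = 77 - 48 = 29$)
$\sqrt{V + 336} = \sqrt{29 + 336} = \sqrt{365}$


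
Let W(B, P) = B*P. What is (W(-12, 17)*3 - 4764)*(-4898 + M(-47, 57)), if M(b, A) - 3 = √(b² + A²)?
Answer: 26315520 - 5376*√5458 ≈ 2.5918e+7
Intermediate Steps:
M(b, A) = 3 + √(A² + b²) (M(b, A) = 3 + √(b² + A²) = 3 + √(A² + b²))
(W(-12, 17)*3 - 4764)*(-4898 + M(-47, 57)) = (-12*17*3 - 4764)*(-4898 + (3 + √(57² + (-47)²))) = (-204*3 - 4764)*(-4898 + (3 + √(3249 + 2209))) = (-612 - 4764)*(-4898 + (3 + √5458)) = -5376*(-4895 + √5458) = 26315520 - 5376*√5458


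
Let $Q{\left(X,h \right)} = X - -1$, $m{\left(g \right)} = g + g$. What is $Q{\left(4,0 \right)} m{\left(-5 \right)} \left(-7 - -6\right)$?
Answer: $50$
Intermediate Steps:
$m{\left(g \right)} = 2 g$
$Q{\left(X,h \right)} = 1 + X$ ($Q{\left(X,h \right)} = X + 1 = 1 + X$)
$Q{\left(4,0 \right)} m{\left(-5 \right)} \left(-7 - -6\right) = \left(1 + 4\right) 2 \left(-5\right) \left(-7 - -6\right) = 5 \left(-10\right) \left(-7 + 6\right) = \left(-50\right) \left(-1\right) = 50$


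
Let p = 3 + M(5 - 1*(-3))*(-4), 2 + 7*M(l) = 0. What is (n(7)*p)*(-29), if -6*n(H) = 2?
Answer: 841/21 ≈ 40.048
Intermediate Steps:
n(H) = -1/3 (n(H) = -1/6*2 = -1/3)
M(l) = -2/7 (M(l) = -2/7 + (1/7)*0 = -2/7 + 0 = -2/7)
p = 29/7 (p = 3 - 2/7*(-4) = 3 + 8/7 = 29/7 ≈ 4.1429)
(n(7)*p)*(-29) = -1/3*29/7*(-29) = -29/21*(-29) = 841/21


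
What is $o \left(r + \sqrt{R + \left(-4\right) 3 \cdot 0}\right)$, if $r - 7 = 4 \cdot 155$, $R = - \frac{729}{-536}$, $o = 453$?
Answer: $284031 + \frac{12231 \sqrt{134}}{268} \approx 2.8456 \cdot 10^{5}$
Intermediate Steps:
$R = \frac{729}{536}$ ($R = \left(-729\right) \left(- \frac{1}{536}\right) = \frac{729}{536} \approx 1.3601$)
$r = 627$ ($r = 7 + 4 \cdot 155 = 7 + 620 = 627$)
$o \left(r + \sqrt{R + \left(-4\right) 3 \cdot 0}\right) = 453 \left(627 + \sqrt{\frac{729}{536} + \left(-4\right) 3 \cdot 0}\right) = 453 \left(627 + \sqrt{\frac{729}{536} - 0}\right) = 453 \left(627 + \sqrt{\frac{729}{536} + 0}\right) = 453 \left(627 + \sqrt{\frac{729}{536}}\right) = 453 \left(627 + \frac{27 \sqrt{134}}{268}\right) = 284031 + \frac{12231 \sqrt{134}}{268}$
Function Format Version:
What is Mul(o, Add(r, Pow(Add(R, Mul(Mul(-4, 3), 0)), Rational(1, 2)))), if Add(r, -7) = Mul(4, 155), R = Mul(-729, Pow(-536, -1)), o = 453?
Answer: Add(284031, Mul(Rational(12231, 268), Pow(134, Rational(1, 2)))) ≈ 2.8456e+5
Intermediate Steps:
R = Rational(729, 536) (R = Mul(-729, Rational(-1, 536)) = Rational(729, 536) ≈ 1.3601)
r = 627 (r = Add(7, Mul(4, 155)) = Add(7, 620) = 627)
Mul(o, Add(r, Pow(Add(R, Mul(Mul(-4, 3), 0)), Rational(1, 2)))) = Mul(453, Add(627, Pow(Add(Rational(729, 536), Mul(Mul(-4, 3), 0)), Rational(1, 2)))) = Mul(453, Add(627, Pow(Add(Rational(729, 536), Mul(-12, 0)), Rational(1, 2)))) = Mul(453, Add(627, Pow(Add(Rational(729, 536), 0), Rational(1, 2)))) = Mul(453, Add(627, Pow(Rational(729, 536), Rational(1, 2)))) = Mul(453, Add(627, Mul(Rational(27, 268), Pow(134, Rational(1, 2))))) = Add(284031, Mul(Rational(12231, 268), Pow(134, Rational(1, 2))))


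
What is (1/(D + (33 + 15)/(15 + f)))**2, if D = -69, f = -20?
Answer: 25/154449 ≈ 0.00016187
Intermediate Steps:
(1/(D + (33 + 15)/(15 + f)))**2 = (1/(-69 + (33 + 15)/(15 - 20)))**2 = (1/(-69 + 48/(-5)))**2 = (1/(-69 + 48*(-1/5)))**2 = (1/(-69 - 48/5))**2 = (1/(-393/5))**2 = (-5/393)**2 = 25/154449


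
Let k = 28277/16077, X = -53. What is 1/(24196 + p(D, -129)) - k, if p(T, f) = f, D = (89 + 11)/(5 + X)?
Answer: -680526482/386925159 ≈ -1.7588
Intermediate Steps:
D = -25/12 (D = (89 + 11)/(5 - 53) = 100/(-48) = 100*(-1/48) = -25/12 ≈ -2.0833)
k = 28277/16077 (k = 28277*(1/16077) = 28277/16077 ≈ 1.7588)
1/(24196 + p(D, -129)) - k = 1/(24196 - 129) - 1*28277/16077 = 1/24067 - 28277/16077 = -680526482/386925159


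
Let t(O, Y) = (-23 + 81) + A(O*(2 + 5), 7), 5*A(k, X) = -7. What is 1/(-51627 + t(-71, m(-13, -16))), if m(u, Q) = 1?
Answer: -5/257852 ≈ -1.9391e-5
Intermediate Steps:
A(k, X) = -7/5 (A(k, X) = (1/5)*(-7) = -7/5)
t(O, Y) = 283/5 (t(O, Y) = (-23 + 81) - 7/5 = 58 - 7/5 = 283/5)
1/(-51627 + t(-71, m(-13, -16))) = 1/(-51627 + 283/5) = 1/(-257852/5) = -5/257852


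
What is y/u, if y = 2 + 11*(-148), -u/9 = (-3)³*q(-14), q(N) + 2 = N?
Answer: 271/648 ≈ 0.41821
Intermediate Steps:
q(N) = -2 + N
u = -3888 (u = -9*(-3)³*(-2 - 14) = -(-243)*(-16) = -9*432 = -3888)
y = -1626 (y = 2 - 1628 = -1626)
y/u = -1626/(-3888) = -1626*(-1/3888) = 271/648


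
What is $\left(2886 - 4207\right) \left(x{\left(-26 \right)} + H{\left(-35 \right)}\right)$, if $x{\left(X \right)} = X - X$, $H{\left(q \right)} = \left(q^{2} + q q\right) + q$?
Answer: $-3190215$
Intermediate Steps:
$H{\left(q \right)} = q + 2 q^{2}$ ($H{\left(q \right)} = \left(q^{2} + q^{2}\right) + q = 2 q^{2} + q = q + 2 q^{2}$)
$x{\left(X \right)} = 0$
$\left(2886 - 4207\right) \left(x{\left(-26 \right)} + H{\left(-35 \right)}\right) = \left(2886 - 4207\right) \left(0 - 35 \left(1 + 2 \left(-35\right)\right)\right) = - 1321 \left(0 - 35 \left(1 - 70\right)\right) = - 1321 \left(0 - -2415\right) = - 1321 \left(0 + 2415\right) = \left(-1321\right) 2415 = -3190215$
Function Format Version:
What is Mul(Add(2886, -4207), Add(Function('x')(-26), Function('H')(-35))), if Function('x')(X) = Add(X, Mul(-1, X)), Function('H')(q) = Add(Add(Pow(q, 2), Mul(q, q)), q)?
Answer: -3190215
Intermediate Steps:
Function('H')(q) = Add(q, Mul(2, Pow(q, 2))) (Function('H')(q) = Add(Add(Pow(q, 2), Pow(q, 2)), q) = Add(Mul(2, Pow(q, 2)), q) = Add(q, Mul(2, Pow(q, 2))))
Function('x')(X) = 0
Mul(Add(2886, -4207), Add(Function('x')(-26), Function('H')(-35))) = Mul(Add(2886, -4207), Add(0, Mul(-35, Add(1, Mul(2, -35))))) = Mul(-1321, Add(0, Mul(-35, Add(1, -70)))) = Mul(-1321, Add(0, Mul(-35, -69))) = Mul(-1321, Add(0, 2415)) = Mul(-1321, 2415) = -3190215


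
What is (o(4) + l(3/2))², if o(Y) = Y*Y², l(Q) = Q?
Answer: 17161/4 ≈ 4290.3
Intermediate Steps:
o(Y) = Y³
(o(4) + l(3/2))² = (4³ + 3/2)² = (64 + 3*(½))² = (64 + 3/2)² = (131/2)² = 17161/4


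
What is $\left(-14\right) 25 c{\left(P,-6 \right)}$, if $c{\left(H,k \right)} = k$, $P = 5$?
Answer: $2100$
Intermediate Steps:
$\left(-14\right) 25 c{\left(P,-6 \right)} = \left(-14\right) 25 \left(-6\right) = \left(-350\right) \left(-6\right) = 2100$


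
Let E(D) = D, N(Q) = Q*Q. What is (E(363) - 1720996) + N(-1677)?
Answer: 1091696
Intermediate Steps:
N(Q) = Q²
(E(363) - 1720996) + N(-1677) = (363 - 1720996) + (-1677)² = -1720633 + 2812329 = 1091696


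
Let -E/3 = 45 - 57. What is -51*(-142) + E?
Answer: 7278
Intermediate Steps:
E = 36 (E = -3*(45 - 57) = -3*(-12) = 36)
-51*(-142) + E = -51*(-142) + 36 = 7242 + 36 = 7278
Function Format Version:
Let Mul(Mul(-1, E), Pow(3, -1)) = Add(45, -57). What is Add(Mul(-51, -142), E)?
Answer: 7278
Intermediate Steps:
E = 36 (E = Mul(-3, Add(45, -57)) = Mul(-3, -12) = 36)
Add(Mul(-51, -142), E) = Add(Mul(-51, -142), 36) = Add(7242, 36) = 7278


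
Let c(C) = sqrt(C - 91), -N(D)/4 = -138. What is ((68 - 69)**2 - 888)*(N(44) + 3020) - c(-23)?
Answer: -3168364 - I*sqrt(114) ≈ -3.1684e+6 - 10.677*I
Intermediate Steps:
N(D) = 552 (N(D) = -4*(-138) = 552)
c(C) = sqrt(-91 + C)
((68 - 69)**2 - 888)*(N(44) + 3020) - c(-23) = ((68 - 69)**2 - 888)*(552 + 3020) - sqrt(-91 - 23) = ((-1)**2 - 888)*3572 - sqrt(-114) = (1 - 888)*3572 - I*sqrt(114) = -887*3572 - I*sqrt(114) = -3168364 - I*sqrt(114)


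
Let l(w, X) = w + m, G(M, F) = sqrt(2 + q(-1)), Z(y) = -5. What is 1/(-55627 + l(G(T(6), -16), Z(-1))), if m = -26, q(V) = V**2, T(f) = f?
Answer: -18551/1032418802 - sqrt(3)/3097256406 ≈ -1.7969e-5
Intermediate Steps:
G(M, F) = sqrt(3) (G(M, F) = sqrt(2 + (-1)**2) = sqrt(2 + 1) = sqrt(3))
l(w, X) = -26 + w (l(w, X) = w - 26 = -26 + w)
1/(-55627 + l(G(T(6), -16), Z(-1))) = 1/(-55627 + (-26 + sqrt(3))) = 1/(-55653 + sqrt(3))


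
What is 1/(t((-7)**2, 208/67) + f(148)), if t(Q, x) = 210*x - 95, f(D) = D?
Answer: 67/47231 ≈ 0.0014186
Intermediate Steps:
t(Q, x) = -95 + 210*x
1/(t((-7)**2, 208/67) + f(148)) = 1/((-95 + 210*(208/67)) + 148) = 1/((-95 + 43680/67) + 148) = 1/(37315/67 + 148) = 1/(47231/67) = 67/47231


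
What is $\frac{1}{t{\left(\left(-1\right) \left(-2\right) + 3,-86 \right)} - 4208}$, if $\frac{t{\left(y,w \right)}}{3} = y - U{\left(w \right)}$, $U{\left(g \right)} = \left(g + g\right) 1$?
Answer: $- \frac{1}{3677} \approx -0.00027196$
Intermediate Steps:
$U{\left(g \right)} = 2 g$ ($U{\left(g \right)} = 2 g 1 = 2 g$)
$t{\left(y,w \right)} = - 6 w + 3 y$ ($t{\left(y,w \right)} = 3 \left(y - 2 w\right) = - 6 w + 3 y$)
$\frac{1}{t{\left(\left(-1\right) \left(-2\right) + 3,-86 \right)} - 4208} = \frac{1}{\left(\left(-6\right) \left(-86\right) + 3 \left(\left(-1\right) \left(-2\right) + 3\right)\right) - 4208} = \frac{1}{\left(516 + 3 \left(2 + 3\right)\right) - 4208} = \frac{1}{\left(516 + 3 \cdot 5\right) - 4208} = \frac{1}{\left(516 + 15\right) - 4208} = \frac{1}{531 - 4208} = \frac{1}{-3677} = - \frac{1}{3677}$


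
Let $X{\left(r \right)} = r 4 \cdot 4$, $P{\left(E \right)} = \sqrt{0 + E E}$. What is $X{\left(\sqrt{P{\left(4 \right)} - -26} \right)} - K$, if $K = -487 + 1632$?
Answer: $-1145 + 16 \sqrt{30} \approx -1057.4$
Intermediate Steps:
$P{\left(E \right)} = \sqrt{E^{2}}$ ($P{\left(E \right)} = \sqrt{0 + E^{2}} = \sqrt{E^{2}}$)
$X{\left(r \right)} = 16 r$ ($X{\left(r \right)} = 4 r 4 = 16 r$)
$K = 1145$
$X{\left(\sqrt{P{\left(4 \right)} - -26} \right)} - K = 16 \sqrt{\sqrt{4^{2}} - -26} - 1145 = 16 \sqrt{\sqrt{16} + 26} - 1145 = 16 \sqrt{4 + 26} - 1145 = 16 \sqrt{30} - 1145 = -1145 + 16 \sqrt{30}$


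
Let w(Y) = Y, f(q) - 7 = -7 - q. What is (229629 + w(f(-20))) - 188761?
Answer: 40888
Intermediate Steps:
f(q) = -q (f(q) = 7 + (-7 - q) = -q)
(229629 + w(f(-20))) - 188761 = (229629 - 1*(-20)) - 188761 = (229629 + 20) - 188761 = 229649 - 188761 = 40888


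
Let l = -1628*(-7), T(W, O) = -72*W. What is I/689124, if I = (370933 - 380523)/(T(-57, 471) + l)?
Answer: -959/1068142200 ≈ -8.9782e-7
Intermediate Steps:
l = 11396
I = -959/1550 (I = (370933 - 380523)/(-72*(-57) + 11396) = -9590/(4104 + 11396) = -9590/15500 = -9590*1/15500 = -959/1550 ≈ -0.61871)
I/689124 = -959/1550/689124 = -959/1550*1/689124 = -959/1068142200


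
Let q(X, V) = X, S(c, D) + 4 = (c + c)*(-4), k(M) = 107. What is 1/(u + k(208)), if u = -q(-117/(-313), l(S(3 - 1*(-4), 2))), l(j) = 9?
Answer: 313/33374 ≈ 0.0093786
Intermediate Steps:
S(c, D) = -4 - 8*c (S(c, D) = -4 + (c + c)*(-4) = -4 + (2*c)*(-4) = -4 - 8*c)
u = -117/313 (u = -(-117)/(-313) = -(-117)*(-1)/313 = -1*117/313 = -117/313 ≈ -0.37380)
1/(u + k(208)) = 1/(-117/313 + 107) = 1/(33374/313) = 313/33374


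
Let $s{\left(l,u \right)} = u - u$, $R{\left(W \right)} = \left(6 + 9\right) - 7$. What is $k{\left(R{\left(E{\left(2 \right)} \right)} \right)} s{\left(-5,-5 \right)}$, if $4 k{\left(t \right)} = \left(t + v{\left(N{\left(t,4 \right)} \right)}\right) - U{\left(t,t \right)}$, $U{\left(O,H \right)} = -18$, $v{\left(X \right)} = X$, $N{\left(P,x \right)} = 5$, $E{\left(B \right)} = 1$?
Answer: $0$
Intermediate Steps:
$R{\left(W \right)} = 8$ ($R{\left(W \right)} = 15 - 7 = 8$)
$s{\left(l,u \right)} = 0$
$k{\left(t \right)} = \frac{23}{4} + \frac{t}{4}$ ($k{\left(t \right)} = \frac{\left(t + 5\right) - -18}{4} = \frac{\left(5 + t\right) + 18}{4} = \frac{23 + t}{4} = \frac{23}{4} + \frac{t}{4}$)
$k{\left(R{\left(E{\left(2 \right)} \right)} \right)} s{\left(-5,-5 \right)} = \left(\frac{23}{4} + \frac{1}{4} \cdot 8\right) 0 = \left(\frac{23}{4} + 2\right) 0 = \frac{31}{4} \cdot 0 = 0$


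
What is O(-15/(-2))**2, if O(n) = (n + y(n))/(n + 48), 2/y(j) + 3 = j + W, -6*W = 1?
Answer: 4761/231361 ≈ 0.020578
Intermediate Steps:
W = -1/6 (W = -1/6*1 = -1/6 ≈ -0.16667)
y(j) = 2/(-19/6 + j) (y(j) = 2/(-3 + (j - 1/6)) = 2/(-3 + (-1/6 + j)) = 2/(-19/6 + j))
O(n) = (n + 12/(-19 + 6*n))/(48 + n) (O(n) = (n + 12/(-19 + 6*n))/(n + 48) = (n + 12/(-19 + 6*n))/(48 + n))
O(-15/(-2))**2 = ((12 + (-15/(-2))*(-19 + 6*(-15/(-2))))/((-19 + 6*(-15/(-2)))*(48 - 15/(-2))))**2 = ((12 + (-15*(-1/2))*(-19 + 6*(-15*(-1/2))))/((-19 + 6*(-15*(-1/2)))*(48 - 15*(-1/2))))**2 = ((12 + 15*(-19 + 6*(15/2))/2)/((-19 + 6*(15/2))*(48 + 15/2)))**2 = ((12 + 15*(-19 + 45)/2)/((-19 + 45)*(111/2)))**2 = ((2/111)*(12 + (15/2)*26)/26)**2 = ((1/26)*(2/111)*(12 + 195))**2 = ((1/26)*(2/111)*207)**2 = (69/481)**2 = 4761/231361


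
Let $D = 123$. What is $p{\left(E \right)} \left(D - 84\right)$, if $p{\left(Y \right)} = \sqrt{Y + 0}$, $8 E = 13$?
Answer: $\frac{39 \sqrt{26}}{4} \approx 49.715$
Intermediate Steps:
$E = \frac{13}{8}$ ($E = \frac{1}{8} \cdot 13 = \frac{13}{8} \approx 1.625$)
$p{\left(Y \right)} = \sqrt{Y}$
$p{\left(E \right)} \left(D - 84\right) = \sqrt{\frac{13}{8}} \left(123 - 84\right) = \frac{\sqrt{26}}{4} \cdot 39 = \frac{39 \sqrt{26}}{4}$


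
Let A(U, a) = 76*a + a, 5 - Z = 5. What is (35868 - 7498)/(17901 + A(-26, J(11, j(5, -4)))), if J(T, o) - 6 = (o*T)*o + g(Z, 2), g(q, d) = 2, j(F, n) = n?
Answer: 28370/32069 ≈ 0.88465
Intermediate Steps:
Z = 0 (Z = 5 - 1*5 = 5 - 5 = 0)
J(T, o) = 8 + T*o**2 (J(T, o) = 6 + ((o*T)*o + 2) = 6 + ((T*o)*o + 2) = 6 + (T*o**2 + 2) = 6 + (2 + T*o**2) = 8 + T*o**2)
A(U, a) = 77*a
(35868 - 7498)/(17901 + A(-26, J(11, j(5, -4)))) = (35868 - 7498)/(17901 + 77*(8 + 11*(-4)**2)) = 28370/(17901 + 77*(8 + 11*16)) = 28370/(17901 + 77*(8 + 176)) = 28370/(17901 + 77*184) = 28370/(17901 + 14168) = 28370/32069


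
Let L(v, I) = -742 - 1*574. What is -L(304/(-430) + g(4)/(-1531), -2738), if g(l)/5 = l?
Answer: 1316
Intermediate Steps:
g(l) = 5*l
L(v, I) = -1316 (L(v, I) = -742 - 574 = -1316)
-L(304/(-430) + g(4)/(-1531), -2738) = -1*(-1316) = 1316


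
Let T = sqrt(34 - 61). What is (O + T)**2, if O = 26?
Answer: 649 + 156*I*sqrt(3) ≈ 649.0 + 270.2*I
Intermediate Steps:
T = 3*I*sqrt(3) (T = sqrt(-27) = 3*I*sqrt(3) ≈ 5.1962*I)
(O + T)**2 = (26 + 3*I*sqrt(3))**2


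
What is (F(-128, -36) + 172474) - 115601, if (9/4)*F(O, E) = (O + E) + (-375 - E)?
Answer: 509845/9 ≈ 56649.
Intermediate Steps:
F(O, E) = -500/3 + 4*O/9 (F(O, E) = 4*((O + E) + (-375 - E))/9 = 4*((E + O) + (-375 - E))/9 = 4*(-375 + O)/9 = -500/3 + 4*O/9)
(F(-128, -36) + 172474) - 115601 = ((-500/3 + (4/9)*(-128)) + 172474) - 115601 = ((-500/3 - 512/9) + 172474) - 115601 = (-2012/9 + 172474) - 115601 = 1550254/9 - 115601 = 509845/9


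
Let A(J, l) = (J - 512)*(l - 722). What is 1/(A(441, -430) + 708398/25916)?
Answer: 12958/1060214935 ≈ 1.2222e-5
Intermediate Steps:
A(J, l) = (-722 + l)*(-512 + J) (A(J, l) = (-512 + J)*(-722 + l) = (-722 + l)*(-512 + J))
1/(A(441, -430) + 708398/25916) = 1/((369664 - 722*441 - 512*(-430) + 441*(-430)) + 708398/25916) = 1/((369664 - 318402 + 220160 - 189630) + 708398*(1/25916)) = 1/(81792 + 354199/12958) = 1/(1060214935/12958) = 12958/1060214935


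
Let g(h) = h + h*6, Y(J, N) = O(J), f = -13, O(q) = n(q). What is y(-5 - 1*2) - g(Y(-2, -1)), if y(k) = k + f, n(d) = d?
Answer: -6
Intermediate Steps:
O(q) = q
Y(J, N) = J
g(h) = 7*h (g(h) = h + 6*h = 7*h)
y(k) = -13 + k (y(k) = k - 13 = -13 + k)
y(-5 - 1*2) - g(Y(-2, -1)) = (-13 + (-5 - 1*2)) - 7*(-2) = (-13 + (-5 - 2)) - 1*(-14) = (-13 - 7) + 14 = -20 + 14 = -6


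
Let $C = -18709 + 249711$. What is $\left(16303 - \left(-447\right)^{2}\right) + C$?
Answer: $47496$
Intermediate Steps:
$C = 231002$
$\left(16303 - \left(-447\right)^{2}\right) + C = \left(16303 - \left(-447\right)^{2}\right) + 231002 = \left(16303 - 199809\right) + 231002 = -183506 + 231002 = 47496$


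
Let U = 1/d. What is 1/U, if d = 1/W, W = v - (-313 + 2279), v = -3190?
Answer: -1/5156 ≈ -0.00019395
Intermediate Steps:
W = -5156 (W = -3190 - (-313 + 2279) = -3190 - 1*1966 = -3190 - 1966 = -5156)
d = -1/5156 (d = 1/(-5156) = -1/5156 ≈ -0.00019395)
U = -5156 (U = 1/(-1/5156) = -5156)
1/U = 1/(-5156) = -1/5156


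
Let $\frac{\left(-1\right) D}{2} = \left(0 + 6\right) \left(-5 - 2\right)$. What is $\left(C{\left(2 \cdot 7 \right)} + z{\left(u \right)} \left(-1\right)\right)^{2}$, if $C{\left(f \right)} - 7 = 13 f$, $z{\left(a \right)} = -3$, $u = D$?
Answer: $36864$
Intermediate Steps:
$D = 84$ ($D = - 2 \left(0 + 6\right) \left(-5 - 2\right) = - 2 \cdot 6 \left(-7\right) = \left(-2\right) \left(-42\right) = 84$)
$u = 84$
$C{\left(f \right)} = 7 + 13 f$
$\left(C{\left(2 \cdot 7 \right)} + z{\left(u \right)} \left(-1\right)\right)^{2} = \left(\left(7 + 13 \cdot 2 \cdot 7\right) - -3\right)^{2} = \left(\left(7 + 13 \cdot 14\right) + 3\right)^{2} = \left(\left(7 + 182\right) + 3\right)^{2} = \left(189 + 3\right)^{2} = 192^{2} = 36864$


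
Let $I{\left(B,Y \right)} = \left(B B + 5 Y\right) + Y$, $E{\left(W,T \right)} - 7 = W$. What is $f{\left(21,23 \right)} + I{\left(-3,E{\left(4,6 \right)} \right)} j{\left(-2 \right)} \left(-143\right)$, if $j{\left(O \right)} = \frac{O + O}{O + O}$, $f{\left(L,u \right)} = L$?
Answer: $-10704$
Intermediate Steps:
$E{\left(W,T \right)} = 7 + W$
$I{\left(B,Y \right)} = B^{2} + 6 Y$ ($I{\left(B,Y \right)} = \left(B^{2} + 5 Y\right) + Y = B^{2} + 6 Y$)
$j{\left(O \right)} = 1$ ($j{\left(O \right)} = \frac{2 O}{2 O} = 2 O \frac{1}{2 O} = 1$)
$f{\left(21,23 \right)} + I{\left(-3,E{\left(4,6 \right)} \right)} j{\left(-2 \right)} \left(-143\right) = 21 + \left(\left(-3\right)^{2} + 6 \left(7 + 4\right)\right) 1 \left(-143\right) = 21 + \left(9 + 6 \cdot 11\right) 1 \left(-143\right) = 21 + \left(9 + 66\right) 1 \left(-143\right) = 21 + 75 \cdot 1 \left(-143\right) = 21 + 75 \left(-143\right) = 21 - 10725 = -10704$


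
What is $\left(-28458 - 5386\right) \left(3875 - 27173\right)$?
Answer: $788497512$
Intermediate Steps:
$\left(-28458 - 5386\right) \left(3875 - 27173\right) = \left(-33844\right) \left(-23298\right) = 788497512$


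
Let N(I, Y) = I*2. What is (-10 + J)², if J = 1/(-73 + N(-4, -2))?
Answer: 657721/6561 ≈ 100.25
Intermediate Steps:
N(I, Y) = 2*I
J = -1/81 (J = 1/(-73 + 2*(-4)) = 1/(-73 - 8) = 1/(-81) = -1/81 ≈ -0.012346)
(-10 + J)² = (-10 - 1/81)² = (-811/81)² = 657721/6561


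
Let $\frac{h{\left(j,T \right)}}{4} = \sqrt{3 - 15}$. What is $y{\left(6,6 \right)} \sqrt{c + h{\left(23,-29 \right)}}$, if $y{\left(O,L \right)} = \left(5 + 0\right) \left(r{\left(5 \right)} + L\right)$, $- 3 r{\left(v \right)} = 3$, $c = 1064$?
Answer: $50 \sqrt{266 + 2 i \sqrt{3}} \approx 815.49 + 5.3098 i$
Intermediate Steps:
$r{\left(v \right)} = -1$ ($r{\left(v \right)} = \left(- \frac{1}{3}\right) 3 = -1$)
$y{\left(O,L \right)} = -5 + 5 L$ ($y{\left(O,L \right)} = \left(5 + 0\right) \left(-1 + L\right) = 5 \left(-1 + L\right) = -5 + 5 L$)
$h{\left(j,T \right)} = 8 i \sqrt{3}$ ($h{\left(j,T \right)} = 4 \sqrt{3 - 15} = 4 \sqrt{-12} = 4 \cdot 2 i \sqrt{3} = 8 i \sqrt{3}$)
$y{\left(6,6 \right)} \sqrt{c + h{\left(23,-29 \right)}} = \left(-5 + 5 \cdot 6\right) \sqrt{1064 + 8 i \sqrt{3}} = \left(-5 + 30\right) \sqrt{1064 + 8 i \sqrt{3}} = 25 \sqrt{1064 + 8 i \sqrt{3}}$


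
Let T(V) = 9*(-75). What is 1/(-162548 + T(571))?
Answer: -1/163223 ≈ -6.1266e-6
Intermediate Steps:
T(V) = -675
1/(-162548 + T(571)) = 1/(-162548 - 675) = 1/(-163223) = -1/163223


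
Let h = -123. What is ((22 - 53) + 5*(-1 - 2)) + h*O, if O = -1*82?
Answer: 10040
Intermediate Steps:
O = -82
((22 - 53) + 5*(-1 - 2)) + h*O = ((22 - 53) + 5*(-1 - 2)) - 123*(-82) = (-31 + 5*(-3)) + 10086 = (-31 - 15) + 10086 = -46 + 10086 = 10040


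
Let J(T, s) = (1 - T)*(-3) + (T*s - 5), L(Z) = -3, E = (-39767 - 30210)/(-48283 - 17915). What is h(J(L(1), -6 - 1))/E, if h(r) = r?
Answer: 264792/69977 ≈ 3.7840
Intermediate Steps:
E = 69977/66198 (E = -69977/(-66198) = -69977*(-1/66198) = 69977/66198 ≈ 1.0571)
J(T, s) = -8 + 3*T + T*s (J(T, s) = (-3 + 3*T) + (-5 + T*s) = -8 + 3*T + T*s)
h(J(L(1), -6 - 1))/E = (-8 + 3*(-3) - 3*(-6 - 1))/(69977/66198) = (-8 - 9 - 3*(-7))*(66198/69977) = (-8 - 9 + 21)*(66198/69977) = 4*(66198/69977) = 264792/69977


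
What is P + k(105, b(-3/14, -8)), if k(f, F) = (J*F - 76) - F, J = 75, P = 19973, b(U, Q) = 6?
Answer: 20341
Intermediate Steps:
k(f, F) = -76 + 74*F (k(f, F) = (75*F - 76) - F = (-76 + 75*F) - F = -76 + 74*F)
P + k(105, b(-3/14, -8)) = 19973 + (-76 + 74*6) = 19973 + (-76 + 444) = 19973 + 368 = 20341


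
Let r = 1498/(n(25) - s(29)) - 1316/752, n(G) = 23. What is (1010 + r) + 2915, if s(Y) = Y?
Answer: 44083/12 ≈ 3673.6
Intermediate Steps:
r = -3017/12 (r = 1498/(23 - 1*29) - 1316/752 = 1498/(23 - 29) - 1316*1/752 = 1498/(-6) - 7/4 = 1498*(-⅙) - 7/4 = -749/3 - 7/4 = -3017/12 ≈ -251.42)
(1010 + r) + 2915 = (1010 - 3017/12) + 2915 = 9103/12 + 2915 = 44083/12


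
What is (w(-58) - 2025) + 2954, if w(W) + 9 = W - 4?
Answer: 858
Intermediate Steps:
w(W) = -13 + W (w(W) = -9 + (W - 4) = -9 + (-4 + W) = -13 + W)
(w(-58) - 2025) + 2954 = ((-13 - 58) - 2025) + 2954 = (-71 - 2025) + 2954 = -2096 + 2954 = 858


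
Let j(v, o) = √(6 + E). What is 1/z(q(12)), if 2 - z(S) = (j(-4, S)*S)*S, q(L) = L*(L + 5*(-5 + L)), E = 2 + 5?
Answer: -1/657702923902 - 79524*√13/328851461951 ≈ -8.7191e-7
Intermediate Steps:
E = 7
j(v, o) = √13 (j(v, o) = √(6 + 7) = √13)
q(L) = L*(-25 + 6*L) (q(L) = L*(L + (-25 + 5*L)) = L*(-25 + 6*L))
z(S) = 2 - √13*S² (z(S) = 2 - √13*S*S = 2 - S*√13*S = 2 - √13*S²)
1/z(q(12)) = 1/(2 - √13*(12*(-25 + 6*12))²) = 1/(2 - √13*(12*(-25 + 72))²) = 1/(2 - √13*(12*47)²) = 1/(2 - 1*√13*564²) = 1/(2 - 1*√13*318096) = 1/(2 - 318096*√13)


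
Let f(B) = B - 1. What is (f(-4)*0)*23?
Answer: 0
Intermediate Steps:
f(B) = -1 + B
(f(-4)*0)*23 = ((-1 - 4)*0)*23 = -5*0*23 = 0*23 = 0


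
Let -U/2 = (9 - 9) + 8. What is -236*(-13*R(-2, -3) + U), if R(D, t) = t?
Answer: -5428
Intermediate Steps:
U = -16 (U = -2*((9 - 9) + 8) = -2*(0 + 8) = -2*8 = -16)
-236*(-13*R(-2, -3) + U) = -236*(-13*(-3) - 16) = -236*(39 - 16) = -236*23 = -5428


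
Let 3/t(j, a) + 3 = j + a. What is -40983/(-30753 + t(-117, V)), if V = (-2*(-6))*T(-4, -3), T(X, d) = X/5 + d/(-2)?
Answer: 7622838/5720063 ≈ 1.3326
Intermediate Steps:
T(X, d) = -d/2 + X/5 (T(X, d) = X*(⅕) + d*(-½) = X/5 - d/2 = -d/2 + X/5)
V = 42/5 (V = (-2*(-6))*(-½*(-3) + (⅕)*(-4)) = 12*(3/2 - ⅘) = 12*(7/10) = 42/5 ≈ 8.4000)
t(j, a) = 3/(-3 + a + j) (t(j, a) = 3/(-3 + (j + a)) = 3/(-3 + (a + j)) = 3/(-3 + a + j))
-40983/(-30753 + t(-117, V)) = -40983/(-30753 + 3/(-3 + 42/5 - 117)) = -40983/(-30753 + 3/(-558/5)) = -40983/(-30753 + 3*(-5/558)) = -40983/(-30753 - 5/186) = -40983/(-5720063/186) = -40983*(-186/5720063) = 7622838/5720063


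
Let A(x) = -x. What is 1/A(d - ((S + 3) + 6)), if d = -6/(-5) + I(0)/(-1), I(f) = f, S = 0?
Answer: 5/39 ≈ 0.12821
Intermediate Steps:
d = 6/5 (d = -6/(-5) + 0/(-1) = -6*(-⅕) + 0*(-1) = 6/5 + 0 = 6/5 ≈ 1.2000)
1/A(d - ((S + 3) + 6)) = 1/(-(6/5 - ((0 + 3) + 6))) = 1/(-(6/5 - (3 + 6))) = 1/(-(6/5 - 1*9)) = 1/(-(6/5 - 9)) = 1/(-1*(-39/5)) = 1/(39/5) = 5/39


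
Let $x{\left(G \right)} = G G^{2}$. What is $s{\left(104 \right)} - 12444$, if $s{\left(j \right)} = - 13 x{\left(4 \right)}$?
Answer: $-13276$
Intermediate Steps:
$x{\left(G \right)} = G^{3}$
$s{\left(j \right)} = -832$ ($s{\left(j \right)} = - 13 \cdot 4^{3} = \left(-13\right) 64 = -832$)
$s{\left(104 \right)} - 12444 = -832 - 12444 = -13276$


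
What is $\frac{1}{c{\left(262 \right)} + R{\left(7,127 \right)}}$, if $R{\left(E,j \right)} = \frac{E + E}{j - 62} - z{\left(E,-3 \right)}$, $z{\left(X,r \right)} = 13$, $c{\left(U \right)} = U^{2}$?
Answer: $\frac{65}{4461029} \approx 1.4571 \cdot 10^{-5}$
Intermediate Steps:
$R{\left(E,j \right)} = -13 + \frac{2 E}{-62 + j}$ ($R{\left(E,j \right)} = \frac{E + E}{j - 62} - 13 = \frac{2 E}{-62 + j} - 13 = -13 + \frac{2 E}{-62 + j}$)
$\frac{1}{c{\left(262 \right)} + R{\left(7,127 \right)}} = \frac{1}{262^{2} + \frac{806 - 1651 + 2 \cdot 7}{-62 + 127}} = \frac{1}{68644 + \frac{806 - 1651 + 14}{65}} = \frac{1}{68644 + \frac{1}{65} \left(-831\right)} = \frac{1}{68644 - \frac{831}{65}} = \frac{1}{\frac{4461029}{65}} = \frac{65}{4461029}$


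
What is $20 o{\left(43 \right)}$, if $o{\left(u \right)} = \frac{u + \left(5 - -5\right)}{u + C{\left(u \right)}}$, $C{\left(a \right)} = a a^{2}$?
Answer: $\frac{106}{7955} \approx 0.013325$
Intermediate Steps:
$C{\left(a \right)} = a^{3}$
$o{\left(u \right)} = \frac{10 + u}{u + u^{3}}$ ($o{\left(u \right)} = \frac{u + \left(5 - -5\right)}{u + u^{3}} = \frac{u + \left(5 + 5\right)}{u + u^{3}} = \frac{u + 10}{u + u^{3}} = \frac{10 + u}{u + u^{3}}$)
$20 o{\left(43 \right)} = 20 \frac{10 + 43}{43 + 43^{3}} = 20 \frac{1}{43 + 79507} \cdot 53 = 20 \cdot \frac{1}{79550} \cdot 53 = 20 \cdot \frac{53}{79550} = \frac{106}{7955}$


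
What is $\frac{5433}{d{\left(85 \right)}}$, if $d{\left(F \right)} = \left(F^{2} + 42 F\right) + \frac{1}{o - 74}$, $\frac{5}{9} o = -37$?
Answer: $\frac{3819399}{7588880} \approx 0.50329$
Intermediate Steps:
$o = - \frac{333}{5}$ ($o = \frac{9}{5} \left(-37\right) = - \frac{333}{5} \approx -66.6$)
$d{\left(F \right)} = - \frac{5}{703} + F^{2} + 42 F$ ($d{\left(F \right)} = \left(F^{2} + 42 F\right) + \frac{1}{- \frac{333}{5} - 74} = \left(F^{2} + 42 F\right) + \frac{1}{- \frac{703}{5}} = \left(F^{2} + 42 F\right) - \frac{5}{703} = - \frac{5}{703} + F^{2} + 42 F$)
$\frac{5433}{d{\left(85 \right)}} = \frac{5433}{- \frac{5}{703} + 85^{2} + 42 \cdot 85} = \frac{5433}{- \frac{5}{703} + 7225 + 3570} = \frac{5433}{\frac{7588880}{703}} = 5433 \cdot \frac{703}{7588880} = \frac{3819399}{7588880}$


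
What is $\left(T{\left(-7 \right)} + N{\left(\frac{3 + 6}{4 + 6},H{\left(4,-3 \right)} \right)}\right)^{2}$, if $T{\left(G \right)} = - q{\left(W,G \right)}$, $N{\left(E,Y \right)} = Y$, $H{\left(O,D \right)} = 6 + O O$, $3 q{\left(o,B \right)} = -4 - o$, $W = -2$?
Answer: $\frac{4624}{9} \approx 513.78$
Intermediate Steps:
$q{\left(o,B \right)} = - \frac{4}{3} - \frac{o}{3}$ ($q{\left(o,B \right)} = \frac{-4 - o}{3} = - \frac{4}{3} - \frac{o}{3}$)
$H{\left(O,D \right)} = 6 + O^{2}$
$T{\left(G \right)} = \frac{2}{3}$ ($T{\left(G \right)} = - (- \frac{4}{3} - - \frac{2}{3}) = - (- \frac{4}{3} + \frac{2}{3}) = \left(-1\right) \left(- \frac{2}{3}\right) = \frac{2}{3}$)
$\left(T{\left(-7 \right)} + N{\left(\frac{3 + 6}{4 + 6},H{\left(4,-3 \right)} \right)}\right)^{2} = \left(\frac{2}{3} + \left(6 + 4^{2}\right)\right)^{2} = \left(\frac{2}{3} + \left(6 + 16\right)\right)^{2} = \left(\frac{2}{3} + 22\right)^{2} = \left(\frac{68}{3}\right)^{2} = \frac{4624}{9}$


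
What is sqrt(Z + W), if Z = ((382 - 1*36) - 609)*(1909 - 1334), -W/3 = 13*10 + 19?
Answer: 2*I*sqrt(37918) ≈ 389.45*I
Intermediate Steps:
W = -447 (W = -3*(13*10 + 19) = -3*(130 + 19) = -3*149 = -447)
Z = -151225 (Z = ((382 - 36) - 609)*575 = (346 - 609)*575 = -263*575 = -151225)
sqrt(Z + W) = sqrt(-151225 - 447) = sqrt(-151672) = 2*I*sqrt(37918)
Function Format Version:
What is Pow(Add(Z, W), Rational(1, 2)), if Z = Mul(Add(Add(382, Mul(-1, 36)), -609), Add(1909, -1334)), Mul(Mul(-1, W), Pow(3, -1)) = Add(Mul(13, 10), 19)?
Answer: Mul(2, I, Pow(37918, Rational(1, 2))) ≈ Mul(389.45, I)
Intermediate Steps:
W = -447 (W = Mul(-3, Add(Mul(13, 10), 19)) = Mul(-3, Add(130, 19)) = Mul(-3, 149) = -447)
Z = -151225 (Z = Mul(Add(Add(382, -36), -609), 575) = Mul(Add(346, -609), 575) = Mul(-263, 575) = -151225)
Pow(Add(Z, W), Rational(1, 2)) = Pow(Add(-151225, -447), Rational(1, 2)) = Pow(-151672, Rational(1, 2)) = Mul(2, I, Pow(37918, Rational(1, 2)))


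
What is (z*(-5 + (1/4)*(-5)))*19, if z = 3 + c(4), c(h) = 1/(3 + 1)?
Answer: -6175/16 ≈ -385.94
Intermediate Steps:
c(h) = ¼ (c(h) = 1/4 = ¼)
z = 13/4 (z = 3 + ¼ = 13/4 ≈ 3.2500)
(z*(-5 + (1/4)*(-5)))*19 = (13*(-5 + (1/4)*(-5))/4)*19 = (13*(-5 + (1*(¼))*(-5))/4)*19 = (13*(-5 + (¼)*(-5))/4)*19 = (13*(-5 - 5/4)/4)*19 = ((13/4)*(-25/4))*19 = -325/16*19 = -6175/16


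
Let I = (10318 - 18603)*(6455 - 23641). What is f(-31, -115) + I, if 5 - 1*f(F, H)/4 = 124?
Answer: 142385534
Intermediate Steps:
f(F, H) = -476 (f(F, H) = 20 - 4*124 = 20 - 496 = -476)
I = 142386010 (I = -8285*(-17186) = 142386010)
f(-31, -115) + I = -476 + 142386010 = 142385534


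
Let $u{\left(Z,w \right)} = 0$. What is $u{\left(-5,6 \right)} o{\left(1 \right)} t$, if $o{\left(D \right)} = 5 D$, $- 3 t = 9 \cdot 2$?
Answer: $0$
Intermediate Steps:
$t = -6$ ($t = - \frac{9 \cdot 2}{3} = \left(- \frac{1}{3}\right) 18 = -6$)
$u{\left(-5,6 \right)} o{\left(1 \right)} t = 0 \cdot 5 \cdot 1 \left(-6\right) = 0 \cdot 5 \left(-6\right) = 0 \left(-6\right) = 0$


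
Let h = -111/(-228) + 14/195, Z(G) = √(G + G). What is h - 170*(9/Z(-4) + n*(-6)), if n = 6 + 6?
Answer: 181405079/14820 + 765*I*√2/2 ≈ 12241.0 + 540.94*I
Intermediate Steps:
Z(G) = √2*√G (Z(G) = √(2*G) = √2*√G)
n = 12
h = 8279/14820 (h = -111*(-1/228) + 14*(1/195) = 37/76 + 14/195 = 8279/14820 ≈ 0.55864)
h - 170*(9/Z(-4) + n*(-6)) = 8279/14820 - 170*(9/((√2*√(-4))) + 12*(-6)) = 8279/14820 - 170*(9/((√2*(2*I))) - 72) = 8279/14820 - 170*(9/((2*I*√2)) - 72) = 8279/14820 - 170*(9*(-I*√2/4) - 72) = 8279/14820 - 170*(-9*I*√2/4 - 72) = 8279/14820 - 170*(-72 - 9*I*√2/4) = 8279/14820 + (12240 + 765*I*√2/2) = 181405079/14820 + 765*I*√2/2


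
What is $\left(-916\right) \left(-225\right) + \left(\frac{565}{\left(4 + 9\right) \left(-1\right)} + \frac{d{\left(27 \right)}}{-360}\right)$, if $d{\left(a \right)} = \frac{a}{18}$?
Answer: $\frac{642896387}{3120} \approx 2.0606 \cdot 10^{5}$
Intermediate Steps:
$d{\left(a \right)} = \frac{a}{18}$ ($d{\left(a \right)} = a \frac{1}{18} = \frac{a}{18}$)
$\left(-916\right) \left(-225\right) + \left(\frac{565}{\left(4 + 9\right) \left(-1\right)} + \frac{d{\left(27 \right)}}{-360}\right) = \left(-916\right) \left(-225\right) + \left(\frac{565}{\left(4 + 9\right) \left(-1\right)} + \frac{\frac{1}{18} \cdot 27}{-360}\right) = 206100 + \left(\frac{565}{13 \left(-1\right)} + \frac{3}{2} \left(- \frac{1}{360}\right)\right) = 206100 + \left(\frac{565}{-13} - \frac{1}{240}\right) = 206100 + \left(565 \left(- \frac{1}{13}\right) - \frac{1}{240}\right) = 206100 - \frac{135613}{3120} = \frac{642896387}{3120}$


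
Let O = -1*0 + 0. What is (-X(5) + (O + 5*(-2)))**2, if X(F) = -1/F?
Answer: 2401/25 ≈ 96.040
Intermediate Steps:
O = 0 (O = 0 + 0 = 0)
(-X(5) + (O + 5*(-2)))**2 = (-(-1)/5 + (0 + 5*(-2)))**2 = (-(-1)/5 + (0 - 10))**2 = (-1*(-1/5) - 10)**2 = (1/5 - 10)**2 = (-49/5)**2 = 2401/25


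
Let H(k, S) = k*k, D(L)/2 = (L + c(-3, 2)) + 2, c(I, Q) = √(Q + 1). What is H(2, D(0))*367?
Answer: 1468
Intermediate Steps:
c(I, Q) = √(1 + Q)
D(L) = 4 + 2*L + 2*√3 (D(L) = 2*((L + √(1 + 2)) + 2) = 2*((L + √3) + 2) = 2*(2 + L + √3) = 4 + 2*L + 2*√3)
H(k, S) = k²
H(2, D(0))*367 = 2²*367 = 4*367 = 1468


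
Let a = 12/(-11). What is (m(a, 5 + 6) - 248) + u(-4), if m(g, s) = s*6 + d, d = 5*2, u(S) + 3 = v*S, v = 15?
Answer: -235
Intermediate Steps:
u(S) = -3 + 15*S
d = 10
a = -12/11 (a = 12*(-1/11) = -12/11 ≈ -1.0909)
m(g, s) = 10 + 6*s (m(g, s) = s*6 + 10 = 6*s + 10 = 10 + 6*s)
(m(a, 5 + 6) - 248) + u(-4) = ((10 + 6*(5 + 6)) - 248) + (-3 + 15*(-4)) = ((10 + 6*11) - 248) + (-3 - 60) = ((10 + 66) - 248) - 63 = (76 - 248) - 63 = -172 - 63 = -235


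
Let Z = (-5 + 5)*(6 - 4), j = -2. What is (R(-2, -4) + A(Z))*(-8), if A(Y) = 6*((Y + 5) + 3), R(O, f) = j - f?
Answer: -400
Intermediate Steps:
R(O, f) = -2 - f
Z = 0 (Z = 0*2 = 0)
A(Y) = 48 + 6*Y (A(Y) = 6*((5 + Y) + 3) = 6*(8 + Y) = 48 + 6*Y)
(R(-2, -4) + A(Z))*(-8) = ((-2 - 1*(-4)) + (48 + 6*0))*(-8) = ((-2 + 4) + (48 + 0))*(-8) = (2 + 48)*(-8) = 50*(-8) = -400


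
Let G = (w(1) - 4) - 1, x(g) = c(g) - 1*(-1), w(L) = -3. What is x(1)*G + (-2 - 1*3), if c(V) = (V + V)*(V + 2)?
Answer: -61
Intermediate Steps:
c(V) = 2*V*(2 + V) (c(V) = (2*V)*(2 + V) = 2*V*(2 + V))
x(g) = 1 + 2*g*(2 + g) (x(g) = 2*g*(2 + g) - 1*(-1) = 2*g*(2 + g) + 1 = 1 + 2*g*(2 + g))
G = -8 (G = (-3 - 4) - 1 = -7 - 1 = -8)
x(1)*G + (-2 - 1*3) = (1 + 2*1*(2 + 1))*(-8) + (-2 - 1*3) = (1 + 2*1*3)*(-8) + (-2 - 3) = (1 + 6)*(-8) - 5 = 7*(-8) - 5 = -56 - 5 = -61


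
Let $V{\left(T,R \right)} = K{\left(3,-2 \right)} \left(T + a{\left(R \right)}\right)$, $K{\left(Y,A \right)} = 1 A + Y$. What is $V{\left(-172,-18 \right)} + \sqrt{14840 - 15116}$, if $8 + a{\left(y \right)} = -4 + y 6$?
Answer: $-292 + 2 i \sqrt{69} \approx -292.0 + 16.613 i$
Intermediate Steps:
$a{\left(y \right)} = -12 + 6 y$ ($a{\left(y \right)} = -8 + \left(-4 + y 6\right) = -8 + \left(-4 + 6 y\right) = -12 + 6 y$)
$K{\left(Y,A \right)} = A + Y$
$V{\left(T,R \right)} = -12 + T + 6 R$ ($V{\left(T,R \right)} = \left(-2 + 3\right) \left(T + \left(-12 + 6 R\right)\right) = 1 \left(-12 + T + 6 R\right) = -12 + T + 6 R$)
$V{\left(-172,-18 \right)} + \sqrt{14840 - 15116} = \left(-12 - 172 + 6 \left(-18\right)\right) + \sqrt{14840 - 15116} = \left(-12 - 172 - 108\right) + \sqrt{-276} = -292 + 2 i \sqrt{69}$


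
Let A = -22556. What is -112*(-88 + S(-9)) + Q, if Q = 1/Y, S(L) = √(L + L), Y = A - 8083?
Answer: 301977983/30639 - 336*I*√2 ≈ 9856.0 - 475.18*I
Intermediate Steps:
Y = -30639 (Y = -22556 - 8083 = -30639)
S(L) = √2*√L (S(L) = √(2*L) = √2*√L)
Q = -1/30639 (Q = 1/(-30639) = -1/30639 ≈ -3.2638e-5)
-112*(-88 + S(-9)) + Q = -112*(-88 + √2*√(-9)) - 1/30639 = -112*(-88 + √2*(3*I)) - 1/30639 = -112*(-88 + 3*I*√2) - 1/30639 = (9856 - 336*I*√2) - 1/30639 = 301977983/30639 - 336*I*√2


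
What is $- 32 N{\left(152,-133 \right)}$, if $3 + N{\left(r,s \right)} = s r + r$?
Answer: $642144$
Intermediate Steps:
$N{\left(r,s \right)} = -3 + r + r s$ ($N{\left(r,s \right)} = -3 + \left(s r + r\right) = -3 + \left(r s + r\right) = -3 + \left(r + r s\right) = -3 + r + r s$)
$- 32 N{\left(152,-133 \right)} = - 32 \left(-3 + 152 + 152 \left(-133\right)\right) = - 32 \left(-3 + 152 - 20216\right) = \left(-32\right) \left(-20067\right) = 642144$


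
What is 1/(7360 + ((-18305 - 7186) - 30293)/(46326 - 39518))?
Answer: 851/6256387 ≈ 0.00013602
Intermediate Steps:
1/(7360 + ((-18305 - 7186) - 30293)/(46326 - 39518)) = 1/(7360 + (-25491 - 30293)/6808) = 1/(7360 - 55784*1/6808) = 1/(7360 - 6973/851) = 1/(6256387/851) = 851/6256387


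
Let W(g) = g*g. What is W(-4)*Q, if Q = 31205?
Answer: 499280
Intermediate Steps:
W(g) = g**2
W(-4)*Q = (-4)**2*31205 = 16*31205 = 499280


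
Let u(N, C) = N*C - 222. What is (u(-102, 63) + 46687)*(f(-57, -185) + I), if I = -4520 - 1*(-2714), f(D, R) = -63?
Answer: -74832891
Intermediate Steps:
I = -1806 (I = -4520 + 2714 = -1806)
u(N, C) = -222 + C*N (u(N, C) = C*N - 222 = -222 + C*N)
(u(-102, 63) + 46687)*(f(-57, -185) + I) = ((-222 + 63*(-102)) + 46687)*(-63 - 1806) = ((-222 - 6426) + 46687)*(-1869) = (-6648 + 46687)*(-1869) = 40039*(-1869) = -74832891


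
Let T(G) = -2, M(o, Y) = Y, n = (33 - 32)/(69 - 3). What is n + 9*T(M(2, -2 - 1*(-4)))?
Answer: -1187/66 ≈ -17.985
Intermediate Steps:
n = 1/66 ≈ 0.015152
n + 9*T(M(2, -2 - 1*(-4))) = 1/66 + 9*(-2) = 1/66 - 18 = -1187/66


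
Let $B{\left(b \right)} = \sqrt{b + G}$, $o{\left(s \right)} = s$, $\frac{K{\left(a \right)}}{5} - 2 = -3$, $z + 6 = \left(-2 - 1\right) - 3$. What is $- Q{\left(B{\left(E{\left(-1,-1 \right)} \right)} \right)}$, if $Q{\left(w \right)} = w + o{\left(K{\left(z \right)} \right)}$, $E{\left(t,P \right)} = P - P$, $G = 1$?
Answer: $4$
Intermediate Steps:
$z = -12$ ($z = -6 - 6 = -12$)
$K{\left(a \right)} = -5$ ($K{\left(a \right)} = 10 + 5 \left(-3\right) = 10 - 15 = -5$)
$E{\left(t,P \right)} = 0$
$B{\left(b \right)} = \sqrt{1 + b}$ ($B{\left(b \right)} = \sqrt{b + 1} = \sqrt{1 + b}$)
$Q{\left(w \right)} = -5 + w$ ($Q{\left(w \right)} = w - 5 = -5 + w$)
$- Q{\left(B{\left(E{\left(-1,-1 \right)} \right)} \right)} = - (-5 + \sqrt{1 + 0}) = - (-5 + \sqrt{1}) = - (-5 + 1) = \left(-1\right) \left(-4\right) = 4$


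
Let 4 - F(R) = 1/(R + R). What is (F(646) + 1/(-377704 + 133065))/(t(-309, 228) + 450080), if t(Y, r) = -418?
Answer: 1264048421/142126281727256 ≈ 8.8938e-6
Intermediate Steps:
F(R) = 4 - 1/(2*R) (F(R) = 4 - 1/(R + R) = 4 - 1/(2*R))
(F(646) + 1/(-377704 + 133065))/(t(-309, 228) + 450080) = ((4 - ½/646) + 1/(-377704 + 133065))/(-418 + 450080) = ((4 - ½*1/646) + 1/(-244639))/449662 = ((4 - 1/1292) - 1/244639)*(1/449662) = (5167/1292 - 1/244639)*(1/449662) = (1264048421/316073588)*(1/449662) = 1264048421/142126281727256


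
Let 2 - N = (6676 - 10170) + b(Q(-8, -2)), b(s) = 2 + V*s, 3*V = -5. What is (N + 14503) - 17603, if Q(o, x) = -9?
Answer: 379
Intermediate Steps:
V = -5/3 (V = (1/3)*(-5) = -5/3 ≈ -1.6667)
b(s) = 2 - 5*s/3
N = 3479 (N = 2 - ((6676 - 10170) + (2 - 5/3*(-9))) = 2 - (-3494 + (2 + 15)) = 2 - (-3494 + 17) = 2 - 1*(-3477) = 2 + 3477 = 3479)
(N + 14503) - 17603 = (3479 + 14503) - 17603 = 17982 - 17603 = 379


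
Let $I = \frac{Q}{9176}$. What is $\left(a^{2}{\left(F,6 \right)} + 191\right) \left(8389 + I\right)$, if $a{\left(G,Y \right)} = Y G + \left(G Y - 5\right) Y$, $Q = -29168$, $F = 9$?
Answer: $\frac{1166680445415}{1147} \approx 1.0172 \cdot 10^{9}$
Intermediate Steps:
$a{\left(G,Y \right)} = G Y + Y \left(-5 + G Y\right)$ ($a{\left(G,Y \right)} = G Y + \left(-5 + G Y\right) Y = G Y + Y \left(-5 + G Y\right)$)
$I = - \frac{3646}{1147}$ ($I = - \frac{29168}{9176} = \left(-29168\right) \frac{1}{9176} = - \frac{3646}{1147} \approx -3.1787$)
$\left(a^{2}{\left(F,6 \right)} + 191\right) \left(8389 + I\right) = \left(\left(6 \left(-5 + 9 + 9 \cdot 6\right)\right)^{2} + 191\right) \left(8389 - \frac{3646}{1147}\right) = \left(\left(6 \left(-5 + 9 + 54\right)\right)^{2} + 191\right) \frac{9618537}{1147} = \left(\left(6 \cdot 58\right)^{2} + 191\right) \frac{9618537}{1147} = \left(348^{2} + 191\right) \frac{9618537}{1147} = \left(121104 + 191\right) \frac{9618537}{1147} = 121295 \cdot \frac{9618537}{1147} = \frac{1166680445415}{1147}$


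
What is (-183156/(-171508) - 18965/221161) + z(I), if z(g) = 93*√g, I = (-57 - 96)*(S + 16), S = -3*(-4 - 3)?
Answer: 9313578724/9482720197 + 279*I*√629 ≈ 0.98216 + 6997.3*I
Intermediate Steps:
S = 21 (S = -3*(-7) = 21)
I = -5661 (I = (-57 - 96)*(21 + 16) = -153*37 = -5661)
(-183156/(-171508) - 18965/221161) + z(I) = (-183156/(-171508) - 18965/221161) + 93*√(-5661) = (-183156*(-1/171508) - 18965*1/221161) + 93*(3*I*√629) = (45789/42877 - 18965/221161) + 279*I*√629 = 9313578724/9482720197 + 279*I*√629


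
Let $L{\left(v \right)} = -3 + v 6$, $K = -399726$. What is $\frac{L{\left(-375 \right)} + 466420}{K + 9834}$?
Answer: $- \frac{464167}{389892} \approx -1.1905$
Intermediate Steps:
$L{\left(v \right)} = -3 + 6 v$
$\frac{L{\left(-375 \right)} + 466420}{K + 9834} = \frac{\left(-3 + 6 \left(-375\right)\right) + 466420}{-399726 + 9834} = \frac{\left(-3 - 2250\right) + 466420}{-389892} = \left(-2253 + 466420\right) \left(- \frac{1}{389892}\right) = 464167 \left(- \frac{1}{389892}\right) = - \frac{464167}{389892}$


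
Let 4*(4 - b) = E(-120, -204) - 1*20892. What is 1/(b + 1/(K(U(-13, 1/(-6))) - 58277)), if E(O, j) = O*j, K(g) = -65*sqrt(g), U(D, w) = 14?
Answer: -1516380816162/1354128094853347 - 65*sqrt(14)/2708256189706694 ≈ -0.0011198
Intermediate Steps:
b = -893 (b = 4 - (-120*(-204) - 1*20892)/4 = 4 - (24480 - 20892)/4 = 4 - 1/4*3588 = 4 - 897 = -893)
1/(b + 1/(K(U(-13, 1/(-6))) - 58277)) = 1/(-893 + 1/(-65*sqrt(14) - 58277)) = 1/(-893 + 1/(-58277 - 65*sqrt(14)))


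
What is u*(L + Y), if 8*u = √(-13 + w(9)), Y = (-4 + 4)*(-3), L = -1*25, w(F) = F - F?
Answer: -25*I*√13/8 ≈ -11.267*I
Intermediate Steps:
w(F) = 0
L = -25
Y = 0 (Y = 0*(-3) = 0)
u = I*√13/8 (u = √(-13 + 0)/8 = √(-13)/8 = (I*√13)/8 = I*√13/8 ≈ 0.45069*I)
u*(L + Y) = (I*√13/8)*(-25 + 0) = (I*√13/8)*(-25) = -25*I*√13/8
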